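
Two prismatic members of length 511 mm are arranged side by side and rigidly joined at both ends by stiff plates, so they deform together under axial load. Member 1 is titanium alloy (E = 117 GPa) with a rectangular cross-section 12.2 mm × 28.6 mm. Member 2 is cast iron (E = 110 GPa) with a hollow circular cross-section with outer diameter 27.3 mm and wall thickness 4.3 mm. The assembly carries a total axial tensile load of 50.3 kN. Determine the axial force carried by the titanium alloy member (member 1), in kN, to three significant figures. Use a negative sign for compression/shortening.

27.4 kN

A_1 = 348.9 mm².
A_2 = 310.7 mm².
Equal strain + equilibrium ⇒ each member carries load in proportion to AE: A₁E₁ = 40820000 N, A₂E₂ = 34180000 N, ΣAE = 75000000 N.
F₁ = P·A₁E₁/ΣAE = 50300·40820000/75000000 = 27380 N.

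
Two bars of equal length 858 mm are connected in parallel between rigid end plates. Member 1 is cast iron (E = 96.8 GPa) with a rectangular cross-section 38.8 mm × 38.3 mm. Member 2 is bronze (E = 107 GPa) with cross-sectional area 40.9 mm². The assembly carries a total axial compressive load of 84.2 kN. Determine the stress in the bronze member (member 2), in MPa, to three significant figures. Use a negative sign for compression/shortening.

-60.8 MPa

A_1 = 1486 mm².
Equal strain + equilibrium ⇒ each member carries load in proportion to AE: A₁E₁ = 143800000 N, A₂E₂ = 4376000 N, ΣAE = 148200000 N.
σ₂ = P·E₂/ΣAE = -84200·107000/148200000 = -60.78 MPa.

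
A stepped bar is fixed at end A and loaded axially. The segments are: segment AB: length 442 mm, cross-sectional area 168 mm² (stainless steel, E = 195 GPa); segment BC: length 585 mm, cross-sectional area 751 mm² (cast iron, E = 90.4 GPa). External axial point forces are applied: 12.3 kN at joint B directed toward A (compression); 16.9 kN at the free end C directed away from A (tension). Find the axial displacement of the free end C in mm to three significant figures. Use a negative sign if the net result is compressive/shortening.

Internal axial forces (sectioning from the free end, tension +): N_BC = 16.9 kN, N_AB = 4.6 kN.
δ_AB = 4600·442/(168·195000) = 0.06206 mm
δ_BC = 16900·585/(751·90400) = 0.1456 mm
δ = Σδ_i = 0.2077 mm.

0.208 mm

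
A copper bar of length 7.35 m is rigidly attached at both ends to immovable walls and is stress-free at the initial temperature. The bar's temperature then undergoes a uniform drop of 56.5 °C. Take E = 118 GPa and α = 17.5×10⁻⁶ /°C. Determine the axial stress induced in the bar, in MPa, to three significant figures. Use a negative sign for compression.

Free thermal expansion αLΔT = 17.5e-6 · 7350 · -56.5 = -7.267 mm.
The walls impose strain ε = −(-7.267)/7350 = 9.8875e-04; σ = Eε = 118000 · 9.8875e-04 = 116.7 MPa.

117 MPa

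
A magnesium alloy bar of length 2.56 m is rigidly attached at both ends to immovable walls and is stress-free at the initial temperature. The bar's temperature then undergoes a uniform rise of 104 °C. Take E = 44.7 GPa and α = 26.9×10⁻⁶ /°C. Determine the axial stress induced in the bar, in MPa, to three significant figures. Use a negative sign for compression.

Free thermal expansion αLΔT = 26.9e-6 · 2560 · 104 = 7.162 mm.
The walls impose strain ε = −(7.162)/2560 = -2.7976e-03; σ = Eε = 44700 · -2.7976e-03 = -125.1 MPa.

-125 MPa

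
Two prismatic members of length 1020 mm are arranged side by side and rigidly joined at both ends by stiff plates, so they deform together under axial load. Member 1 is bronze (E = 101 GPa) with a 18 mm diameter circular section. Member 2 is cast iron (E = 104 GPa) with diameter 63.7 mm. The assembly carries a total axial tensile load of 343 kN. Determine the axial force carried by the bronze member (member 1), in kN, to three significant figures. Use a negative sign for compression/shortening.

24.7 kN

A_1 = 254.5 mm².
A_2 = 3187 mm².
Equal strain + equilibrium ⇒ each member carries load in proportion to AE: A₁E₁ = 25700000 N, A₂E₂ = 331400000 N, ΣAE = 357100000 N.
F₁ = P·A₁E₁/ΣAE = 343000·25700000/357100000 = 24680 N.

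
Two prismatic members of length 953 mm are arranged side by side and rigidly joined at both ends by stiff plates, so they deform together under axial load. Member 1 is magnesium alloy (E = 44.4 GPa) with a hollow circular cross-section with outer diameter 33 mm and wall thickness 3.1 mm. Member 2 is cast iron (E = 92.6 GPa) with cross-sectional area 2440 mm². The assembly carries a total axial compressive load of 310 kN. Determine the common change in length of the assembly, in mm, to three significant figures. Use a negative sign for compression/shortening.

-1.24 mm

A_1 = 291.2 mm².
Equal strain + equilibrium ⇒ each member carries load in proportion to AE: A₁E₁ = 12930000 N, A₂E₂ = 225900000 N, ΣAE = 238900000 N.
δ = PL/ΣAE = -310000·953/238900000 = -1.237 mm.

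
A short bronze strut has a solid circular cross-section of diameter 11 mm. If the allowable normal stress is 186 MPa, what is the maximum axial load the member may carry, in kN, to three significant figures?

17.7 kN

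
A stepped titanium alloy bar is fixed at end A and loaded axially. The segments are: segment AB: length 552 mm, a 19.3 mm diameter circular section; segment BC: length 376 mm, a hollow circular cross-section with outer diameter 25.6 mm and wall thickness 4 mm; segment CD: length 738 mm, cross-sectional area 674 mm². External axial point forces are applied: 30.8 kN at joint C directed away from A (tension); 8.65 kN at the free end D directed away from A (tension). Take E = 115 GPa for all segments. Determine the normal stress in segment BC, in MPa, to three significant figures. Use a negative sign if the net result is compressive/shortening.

145 MPa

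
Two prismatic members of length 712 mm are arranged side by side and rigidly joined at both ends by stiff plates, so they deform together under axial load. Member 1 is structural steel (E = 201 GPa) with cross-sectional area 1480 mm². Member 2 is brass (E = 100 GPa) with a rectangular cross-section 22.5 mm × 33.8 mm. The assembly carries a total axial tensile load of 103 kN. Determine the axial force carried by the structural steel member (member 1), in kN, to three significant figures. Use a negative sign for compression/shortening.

A_2 = 760.5 mm².
Equal strain + equilibrium ⇒ each member carries load in proportion to AE: A₁E₁ = 297500000 N, A₂E₂ = 76050000 N, ΣAE = 373500000 N.
F₁ = P·A₁E₁/ΣAE = 103000·297500000/373500000 = 82030 N.

82.0 kN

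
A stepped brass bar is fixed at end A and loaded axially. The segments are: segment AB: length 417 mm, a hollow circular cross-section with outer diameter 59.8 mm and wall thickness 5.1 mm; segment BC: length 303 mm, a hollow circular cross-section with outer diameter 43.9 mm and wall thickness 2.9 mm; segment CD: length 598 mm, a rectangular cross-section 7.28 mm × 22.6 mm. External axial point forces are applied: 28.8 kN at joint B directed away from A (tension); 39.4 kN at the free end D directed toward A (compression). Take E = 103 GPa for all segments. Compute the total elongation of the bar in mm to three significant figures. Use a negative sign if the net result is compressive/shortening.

-1.75 mm

Internal axial forces (sectioning from the free end, tension +): N_CD = -39.4 kN, N_BC = -39.4 kN, N_AB = -10.6 kN.
A_AB = 876.4 mm².
A_BC = 373.5 mm².
A_CD = 164.5 mm².
δ_AB = -10600·417/(876.4·103000) = -0.04897 mm
δ_BC = -39400·303/(373.5·103000) = -0.3103 mm
δ_CD = -39400·598/(164.5·103000) = -1.39 mm
δ = Σδ_i = -1.75 mm.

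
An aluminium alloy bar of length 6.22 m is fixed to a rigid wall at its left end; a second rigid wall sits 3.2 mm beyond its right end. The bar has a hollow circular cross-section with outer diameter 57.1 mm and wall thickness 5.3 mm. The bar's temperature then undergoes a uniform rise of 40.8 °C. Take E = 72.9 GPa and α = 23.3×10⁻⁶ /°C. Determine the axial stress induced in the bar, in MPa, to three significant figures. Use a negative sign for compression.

Free thermal expansion αLΔT = 23.3e-6 · 6220 · 40.8 = 5.913 mm.
The walls engage after the gap closes; constrained expansion = 5.913 − 3.2 = 2.713 mm.
The walls impose strain ε = −(2.713)/6220 = -4.3617e-04; σ = Eε = 72900 · -4.3617e-04 = -31.8 MPa.

-31.8 MPa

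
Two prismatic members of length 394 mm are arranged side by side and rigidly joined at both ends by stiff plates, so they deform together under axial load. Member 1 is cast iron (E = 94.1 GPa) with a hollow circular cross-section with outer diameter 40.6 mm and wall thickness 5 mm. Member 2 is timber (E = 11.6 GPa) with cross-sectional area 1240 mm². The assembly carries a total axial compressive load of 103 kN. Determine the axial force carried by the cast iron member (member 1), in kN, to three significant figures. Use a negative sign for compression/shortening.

A_1 = 559.2 mm².
Equal strain + equilibrium ⇒ each member carries load in proportion to AE: A₁E₁ = 52620000 N, A₂E₂ = 14380000 N, ΣAE = 67010000 N.
F₁ = P·A₁E₁/ΣAE = -103000·52620000/67010000 = -80890 N.

-80.9 kN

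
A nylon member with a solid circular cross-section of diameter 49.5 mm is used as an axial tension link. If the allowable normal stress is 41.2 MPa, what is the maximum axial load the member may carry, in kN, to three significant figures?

A = 1924 mm².
P_max = σ_allow · A = 41.2 · 1924 = 79290 N = 79.29 kN.

79.3 kN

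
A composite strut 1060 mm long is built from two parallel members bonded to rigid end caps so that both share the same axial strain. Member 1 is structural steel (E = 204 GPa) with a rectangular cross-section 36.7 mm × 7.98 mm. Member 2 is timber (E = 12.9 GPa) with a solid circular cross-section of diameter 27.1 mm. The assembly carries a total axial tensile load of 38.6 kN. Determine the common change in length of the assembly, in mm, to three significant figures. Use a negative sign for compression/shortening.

0.609 mm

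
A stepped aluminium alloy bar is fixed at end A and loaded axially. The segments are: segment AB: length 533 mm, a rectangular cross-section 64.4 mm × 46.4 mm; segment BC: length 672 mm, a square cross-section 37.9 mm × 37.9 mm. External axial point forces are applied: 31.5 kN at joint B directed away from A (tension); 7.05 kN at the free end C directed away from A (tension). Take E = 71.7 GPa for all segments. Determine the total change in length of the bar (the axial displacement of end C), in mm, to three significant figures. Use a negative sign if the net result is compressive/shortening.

0.142 mm

Internal axial forces (sectioning from the free end, tension +): N_BC = 7.05 kN, N_AB = 38.55 kN.
A_AB = 2988 mm².
A_BC = 1436 mm².
δ_AB = 38550·533/(2988·71700) = 0.0959 mm
δ_BC = 7050·672/(1436·71700) = 0.046 mm
δ = Σδ_i = 0.1419 mm.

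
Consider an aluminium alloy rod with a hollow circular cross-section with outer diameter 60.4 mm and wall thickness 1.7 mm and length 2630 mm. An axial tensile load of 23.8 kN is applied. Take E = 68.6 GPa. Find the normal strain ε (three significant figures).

A = 313.5 mm².
σ = N/A = 75.92 MPa; ε = σ/E = 75.92/68600 = 1.107e-03.

0.00111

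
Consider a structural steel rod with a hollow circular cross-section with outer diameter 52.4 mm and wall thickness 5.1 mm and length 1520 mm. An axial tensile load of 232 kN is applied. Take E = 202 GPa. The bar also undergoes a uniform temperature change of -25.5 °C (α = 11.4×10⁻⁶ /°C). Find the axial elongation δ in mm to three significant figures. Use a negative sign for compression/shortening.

1.86 mm

A = 757.8 mm².
δ_mech = NL/(AE) = 232000·1520/(757.8·202000) = 2.304 mm.
δ_thermal = αLΔT = 11.4e-6·1520·-25.5 = -0.4419 mm.
δ = δ_mech + δ_thermal = 1.862 mm.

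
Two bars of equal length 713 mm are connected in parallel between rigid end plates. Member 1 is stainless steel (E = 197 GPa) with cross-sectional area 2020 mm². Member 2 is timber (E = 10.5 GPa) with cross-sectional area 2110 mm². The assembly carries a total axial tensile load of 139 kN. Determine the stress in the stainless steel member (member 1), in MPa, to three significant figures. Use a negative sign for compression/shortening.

65.2 MPa

Equal strain + equilibrium ⇒ each member carries load in proportion to AE: A₁E₁ = 397900000 N, A₂E₂ = 22160000 N, ΣAE = 420100000 N.
σ₁ = P·E₁/ΣAE = 139000·197000/420100000 = 65.18 MPa.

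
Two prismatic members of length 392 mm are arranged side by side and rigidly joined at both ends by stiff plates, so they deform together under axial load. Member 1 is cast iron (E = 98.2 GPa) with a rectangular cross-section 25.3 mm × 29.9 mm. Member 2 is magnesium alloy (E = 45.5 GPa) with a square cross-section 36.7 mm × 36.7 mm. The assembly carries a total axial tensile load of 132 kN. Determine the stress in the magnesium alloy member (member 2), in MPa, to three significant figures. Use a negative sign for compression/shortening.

A_1 = 756.5 mm².
A_2 = 1347 mm².
Equal strain + equilibrium ⇒ each member carries load in proportion to AE: A₁E₁ = 74290000 N, A₂E₂ = 61280000 N, ΣAE = 135600000 N.
σ₂ = P·E₂/ΣAE = 132000·45500/135600000 = 44.3 MPa.

44.3 MPa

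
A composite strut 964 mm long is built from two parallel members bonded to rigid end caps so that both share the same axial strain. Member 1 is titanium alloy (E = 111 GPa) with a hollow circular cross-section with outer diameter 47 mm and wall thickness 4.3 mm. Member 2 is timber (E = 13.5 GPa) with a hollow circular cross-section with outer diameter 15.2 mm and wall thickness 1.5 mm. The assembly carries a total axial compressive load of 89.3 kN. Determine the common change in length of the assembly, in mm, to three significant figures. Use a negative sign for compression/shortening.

-1.33 mm

A_1 = 576.8 mm².
A_2 = 64.56 mm².
Equal strain + equilibrium ⇒ each member carries load in proportion to AE: A₁E₁ = 64030000 N, A₂E₂ = 871600 N, ΣAE = 64900000 N.
δ = PL/ΣAE = -89300·964/64900000 = -1.326 mm.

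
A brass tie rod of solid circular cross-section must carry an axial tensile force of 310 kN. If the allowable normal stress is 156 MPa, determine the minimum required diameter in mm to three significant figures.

Required area A ≥ P/σ_allow = 310000/156 = 1987 mm².
For a solid circular section, d ≥ √(4A/π) = 50.3 mm.

50.3 mm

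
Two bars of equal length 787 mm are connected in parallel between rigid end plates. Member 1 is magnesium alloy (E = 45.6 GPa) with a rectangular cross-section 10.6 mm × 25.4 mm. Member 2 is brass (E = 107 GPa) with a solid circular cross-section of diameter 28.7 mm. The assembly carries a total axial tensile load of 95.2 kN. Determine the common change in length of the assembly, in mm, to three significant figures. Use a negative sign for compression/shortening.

A_1 = 269.2 mm².
A_2 = 646.9 mm².
Equal strain + equilibrium ⇒ each member carries load in proportion to AE: A₁E₁ = 12280000 N, A₂E₂ = 69220000 N, ΣAE = 81500000 N.
δ = PL/ΣAE = 95200·787/81500000 = 0.9193 mm.

0.919 mm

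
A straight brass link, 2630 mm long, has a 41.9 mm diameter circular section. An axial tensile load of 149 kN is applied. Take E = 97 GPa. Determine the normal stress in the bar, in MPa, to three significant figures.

A = 1379 mm².
σ = N/A = 149000/1379 = 108.1 MPa.

108 MPa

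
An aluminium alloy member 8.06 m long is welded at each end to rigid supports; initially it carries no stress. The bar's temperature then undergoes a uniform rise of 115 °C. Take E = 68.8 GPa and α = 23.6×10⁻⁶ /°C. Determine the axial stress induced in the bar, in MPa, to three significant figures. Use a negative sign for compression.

-187 MPa

Free thermal expansion αLΔT = 23.6e-6 · 8060 · 115 = 21.87 mm.
The walls impose strain ε = −(21.87)/8060 = -2.7140e-03; σ = Eε = 68800 · -2.7140e-03 = -186.7 MPa.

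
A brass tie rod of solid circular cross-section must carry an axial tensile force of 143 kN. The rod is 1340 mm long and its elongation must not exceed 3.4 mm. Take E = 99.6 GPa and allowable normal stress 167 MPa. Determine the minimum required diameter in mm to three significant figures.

33.0 mm

Required area A ≥ P/σ_allow = 143000/167 = 856.3 mm².
For a solid circular section, d ≥ √(4A/π) = 33.02 mm.
Elongation limit: A ≥ PL/(Eδ_allow) = 143000·1340/(99600·3.4) = 565.9 mm² ⇒ d ≥ 26.84 mm.
The stress limit governs.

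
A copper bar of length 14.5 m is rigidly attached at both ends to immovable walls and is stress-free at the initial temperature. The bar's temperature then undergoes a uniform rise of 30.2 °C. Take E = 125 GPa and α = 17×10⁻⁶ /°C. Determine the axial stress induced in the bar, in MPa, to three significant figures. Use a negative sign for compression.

Free thermal expansion αLΔT = 17e-6 · 14500 · 30.2 = 7.444 mm.
The walls impose strain ε = −(7.444)/14500 = -5.1340e-04; σ = Eε = 125000 · -5.1340e-04 = -64.17 MPa.

-64.2 MPa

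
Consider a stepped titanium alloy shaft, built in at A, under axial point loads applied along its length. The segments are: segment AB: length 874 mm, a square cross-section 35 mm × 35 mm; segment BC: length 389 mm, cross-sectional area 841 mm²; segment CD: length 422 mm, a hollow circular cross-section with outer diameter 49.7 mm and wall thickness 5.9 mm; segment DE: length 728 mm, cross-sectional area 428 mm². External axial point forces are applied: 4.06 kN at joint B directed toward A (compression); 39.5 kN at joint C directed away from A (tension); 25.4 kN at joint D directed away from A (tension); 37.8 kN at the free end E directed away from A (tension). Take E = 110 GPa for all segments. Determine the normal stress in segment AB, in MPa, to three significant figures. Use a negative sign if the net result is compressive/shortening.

80.5 MPa

Internal axial forces (sectioning from the free end, tension +): N_DE = 37.8 kN, N_CD = 63.2 kN, N_BC = 102.7 kN, N_AB = 98.64 kN.
A_AB = 1225 mm².
σ_AB = N_AB/A_AB = 98640/1225 = 80.52 MPa.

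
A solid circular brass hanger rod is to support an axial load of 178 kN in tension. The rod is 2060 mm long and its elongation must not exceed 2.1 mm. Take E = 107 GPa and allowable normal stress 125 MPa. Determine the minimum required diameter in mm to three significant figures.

45.6 mm

Required area A ≥ P/σ_allow = 178000/125 = 1424 mm².
For a solid circular section, d ≥ √(4A/π) = 42.58 mm.
Elongation limit: A ≥ PL/(Eδ_allow) = 178000·2060/(107000·2.1) = 1632 mm² ⇒ d ≥ 45.58 mm.
The elongation limit governs.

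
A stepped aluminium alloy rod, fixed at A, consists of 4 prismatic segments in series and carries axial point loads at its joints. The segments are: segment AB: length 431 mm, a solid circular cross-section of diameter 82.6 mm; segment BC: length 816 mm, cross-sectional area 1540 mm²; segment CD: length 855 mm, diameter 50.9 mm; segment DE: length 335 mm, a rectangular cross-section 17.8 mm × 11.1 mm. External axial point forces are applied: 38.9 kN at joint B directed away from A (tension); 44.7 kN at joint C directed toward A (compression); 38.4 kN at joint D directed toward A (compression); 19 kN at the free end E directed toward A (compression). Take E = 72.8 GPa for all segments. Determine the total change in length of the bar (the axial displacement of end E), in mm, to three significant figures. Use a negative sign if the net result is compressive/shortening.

Internal axial forces (sectioning from the free end, tension +): N_DE = -19 kN, N_CD = -57.4 kN, N_BC = -102.1 kN, N_AB = -63.2 kN.
A_AB = 5359 mm².
A_CD = 2035 mm².
A_DE = 197.6 mm².
δ_AB = -63200·431/(5359·72800) = -0.06983 mm
δ_BC = -102100·816/(1540·72800) = -0.7431 mm
δ_CD = -57400·855/(2035·72800) = -0.3313 mm
δ_DE = -19000·335/(197.6·72800) = -0.4425 mm
δ = Σδ_i = -1.587 mm.

-1.59 mm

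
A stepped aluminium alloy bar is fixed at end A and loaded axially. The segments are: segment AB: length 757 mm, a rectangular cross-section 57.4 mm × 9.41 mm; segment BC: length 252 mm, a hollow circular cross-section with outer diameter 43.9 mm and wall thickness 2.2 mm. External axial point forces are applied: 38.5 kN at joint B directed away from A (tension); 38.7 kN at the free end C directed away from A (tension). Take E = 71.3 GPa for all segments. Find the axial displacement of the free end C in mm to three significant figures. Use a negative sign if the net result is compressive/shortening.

1.99 mm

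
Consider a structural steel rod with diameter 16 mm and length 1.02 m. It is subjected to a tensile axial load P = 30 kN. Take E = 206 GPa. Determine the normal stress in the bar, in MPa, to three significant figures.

A = 201.1 mm².
σ = N/A = 30000/201.1 = 149.2 MPa.

149 MPa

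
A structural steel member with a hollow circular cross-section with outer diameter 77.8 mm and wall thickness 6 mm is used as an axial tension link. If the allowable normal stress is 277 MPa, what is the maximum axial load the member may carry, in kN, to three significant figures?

375 kN

A = 1353 mm².
P_max = σ_allow · A = 277 · 1353 = 374900 N = 374.9 kN.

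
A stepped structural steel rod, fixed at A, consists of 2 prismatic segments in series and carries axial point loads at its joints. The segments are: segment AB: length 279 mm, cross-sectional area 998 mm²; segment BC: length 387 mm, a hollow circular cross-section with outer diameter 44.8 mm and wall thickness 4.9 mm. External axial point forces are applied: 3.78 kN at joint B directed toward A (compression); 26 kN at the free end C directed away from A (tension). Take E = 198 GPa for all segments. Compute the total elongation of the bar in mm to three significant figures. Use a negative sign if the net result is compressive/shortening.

Internal axial forces (sectioning from the free end, tension +): N_BC = 26 kN, N_AB = 22.22 kN.
A_BC = 614.2 mm².
δ_AB = 22220·279/(998·198000) = 0.03137 mm
δ_BC = 26000·387/(614.2·198000) = 0.08274 mm
δ = Σδ_i = 0.1141 mm.

0.114 mm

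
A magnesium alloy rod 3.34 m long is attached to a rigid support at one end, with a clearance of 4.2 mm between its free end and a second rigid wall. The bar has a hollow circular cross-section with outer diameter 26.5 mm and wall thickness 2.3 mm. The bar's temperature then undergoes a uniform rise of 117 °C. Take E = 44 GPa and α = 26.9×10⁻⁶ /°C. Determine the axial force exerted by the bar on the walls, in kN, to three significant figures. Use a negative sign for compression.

Free thermal expansion αLΔT = 26.9e-6 · 3340 · 117 = 10.51 mm.
The walls engage after the gap closes; constrained expansion = 10.51 − 4.2 = 6.312 mm.
The walls impose strain ε = −(6.312)/3340 = -1.8898e-03; σ = Eε = 44000 · -1.8898e-03 = -83.15 MPa.
Wall reaction R = σ·A = -83.15·174.9 = -14540 N = -14.54 kN.

-14.5 kN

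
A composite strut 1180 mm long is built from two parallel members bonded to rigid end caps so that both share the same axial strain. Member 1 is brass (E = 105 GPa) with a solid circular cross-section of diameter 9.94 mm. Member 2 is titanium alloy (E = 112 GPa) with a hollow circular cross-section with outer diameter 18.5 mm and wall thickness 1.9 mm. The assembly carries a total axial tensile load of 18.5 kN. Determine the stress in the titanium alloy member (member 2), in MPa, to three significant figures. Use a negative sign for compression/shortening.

108 MPa

A_1 = 77.6 mm².
A_2 = 99.09 mm².
Equal strain + equilibrium ⇒ each member carries load in proportion to AE: A₁E₁ = 8148000 N, A₂E₂ = 11100000 N, ΣAE = 19250000 N.
σ₂ = P·E₂/ΣAE = 18500·112000/19250000 = 107.7 MPa.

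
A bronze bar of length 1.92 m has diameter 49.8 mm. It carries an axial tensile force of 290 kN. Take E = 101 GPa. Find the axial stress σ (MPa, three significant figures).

149 MPa

A = 1948 mm².
σ = N/A = 290000/1948 = 148.9 MPa.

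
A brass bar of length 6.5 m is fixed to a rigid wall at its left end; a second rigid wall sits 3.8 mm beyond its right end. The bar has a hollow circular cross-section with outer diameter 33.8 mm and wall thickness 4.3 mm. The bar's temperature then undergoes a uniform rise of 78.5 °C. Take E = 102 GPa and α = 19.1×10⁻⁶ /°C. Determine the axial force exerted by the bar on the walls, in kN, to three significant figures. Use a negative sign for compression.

Free thermal expansion αLΔT = 19.1e-6 · 6500 · 78.5 = 9.746 mm.
The walls engage after the gap closes; constrained expansion = 9.746 − 3.8 = 5.946 mm.
The walls impose strain ε = −(5.946)/6500 = -9.1473e-04; σ = Eε = 102000 · -9.1473e-04 = -93.3 MPa.
Wall reaction R = σ·A = -93.3·398.5 = -37180 N = -37.18 kN.

-37.2 kN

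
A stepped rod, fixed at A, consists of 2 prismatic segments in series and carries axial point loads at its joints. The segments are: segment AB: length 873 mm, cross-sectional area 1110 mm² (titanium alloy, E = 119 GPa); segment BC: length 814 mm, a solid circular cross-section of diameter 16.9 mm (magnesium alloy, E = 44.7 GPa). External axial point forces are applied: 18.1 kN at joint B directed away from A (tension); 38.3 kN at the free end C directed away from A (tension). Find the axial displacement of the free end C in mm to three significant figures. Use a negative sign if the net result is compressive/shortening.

3.48 mm

Internal axial forces (sectioning from the free end, tension +): N_BC = 38.3 kN, N_AB = 56.4 kN.
A_BC = 224.3 mm².
δ_AB = 56400·873/(1110·119000) = 0.3728 mm
δ_BC = 38300·814/(224.3·44700) = 3.109 mm
δ = Σδ_i = 3.482 mm.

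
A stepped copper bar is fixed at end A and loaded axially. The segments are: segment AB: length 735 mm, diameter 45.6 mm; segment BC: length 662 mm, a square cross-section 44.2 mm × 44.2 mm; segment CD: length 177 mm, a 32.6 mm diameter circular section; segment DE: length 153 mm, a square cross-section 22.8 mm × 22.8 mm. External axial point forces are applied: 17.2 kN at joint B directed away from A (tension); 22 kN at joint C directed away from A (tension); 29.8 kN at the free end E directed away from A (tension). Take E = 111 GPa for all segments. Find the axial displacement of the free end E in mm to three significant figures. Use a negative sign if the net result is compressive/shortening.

0.574 mm

Internal axial forces (sectioning from the free end, tension +): N_DE = 29.8 kN, N_CD = 29.8 kN, N_BC = 51.8 kN, N_AB = 69 kN.
A_AB = 1633 mm².
A_BC = 1954 mm².
A_CD = 834.7 mm².
A_DE = 519.8 mm².
δ_AB = 69000·735/(1633·111000) = 0.2798 mm
δ_BC = 51800·662/(1954·111000) = 0.1581 mm
δ_CD = 29800·177/(834.7·111000) = 0.05693 mm
δ_DE = 29800·153/(519.8·111000) = 0.07902 mm
δ = Σδ_i = 0.5738 mm.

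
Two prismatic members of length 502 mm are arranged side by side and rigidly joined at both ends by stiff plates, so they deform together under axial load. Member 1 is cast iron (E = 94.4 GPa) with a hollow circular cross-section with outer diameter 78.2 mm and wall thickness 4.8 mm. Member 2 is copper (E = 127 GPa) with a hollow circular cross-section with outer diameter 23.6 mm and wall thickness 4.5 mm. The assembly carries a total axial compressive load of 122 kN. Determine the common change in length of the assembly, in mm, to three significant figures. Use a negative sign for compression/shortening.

A_1 = 1107 mm².
A_2 = 270 mm².
Equal strain + equilibrium ⇒ each member carries load in proportion to AE: A₁E₁ = 104500000 N, A₂E₂ = 34290000 N, ΣAE = 138800000 N.
δ = PL/ΣAE = -122000·502/138800000 = -0.4413 mm.

-0.441 mm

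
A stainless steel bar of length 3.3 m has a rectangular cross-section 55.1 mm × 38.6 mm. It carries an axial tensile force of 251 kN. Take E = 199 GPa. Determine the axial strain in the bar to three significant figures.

5.93e-04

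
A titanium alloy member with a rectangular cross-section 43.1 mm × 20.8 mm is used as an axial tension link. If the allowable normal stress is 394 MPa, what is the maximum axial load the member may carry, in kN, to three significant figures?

A = 896.5 mm².
P_max = σ_allow · A = 394 · 896.5 = 353200 N = 353.2 kN.

353 kN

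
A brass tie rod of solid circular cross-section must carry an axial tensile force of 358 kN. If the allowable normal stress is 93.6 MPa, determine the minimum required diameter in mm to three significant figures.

69.8 mm

Required area A ≥ P/σ_allow = 358000/93.6 = 3825 mm².
For a solid circular section, d ≥ √(4A/π) = 69.78 mm.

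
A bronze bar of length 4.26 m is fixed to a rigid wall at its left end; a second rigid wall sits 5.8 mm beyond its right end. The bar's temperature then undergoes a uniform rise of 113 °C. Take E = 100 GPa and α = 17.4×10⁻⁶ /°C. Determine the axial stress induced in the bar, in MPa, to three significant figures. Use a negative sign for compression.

Free thermal expansion αLΔT = 17.4e-6 · 4260 · 113 = 8.376 mm.
The walls engage after the gap closes; constrained expansion = 8.376 − 5.8 = 2.576 mm.
The walls impose strain ε = −(2.576)/4260 = -6.0470e-04; σ = Eε = 100000 · -6.0470e-04 = -60.47 MPa.

-60.5 MPa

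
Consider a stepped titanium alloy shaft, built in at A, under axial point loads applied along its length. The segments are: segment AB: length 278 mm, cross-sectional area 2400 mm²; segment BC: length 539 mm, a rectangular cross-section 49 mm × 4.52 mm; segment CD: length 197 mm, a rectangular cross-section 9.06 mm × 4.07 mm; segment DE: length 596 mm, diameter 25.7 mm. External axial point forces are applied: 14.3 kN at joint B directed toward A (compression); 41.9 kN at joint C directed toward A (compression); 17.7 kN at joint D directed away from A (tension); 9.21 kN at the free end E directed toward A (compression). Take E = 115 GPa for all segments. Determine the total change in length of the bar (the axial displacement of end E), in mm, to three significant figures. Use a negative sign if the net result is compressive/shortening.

Internal axial forces (sectioning from the free end, tension +): N_DE = -9.21 kN, N_CD = 8.49 kN, N_BC = -33.41 kN, N_AB = -47.71 kN.
A_BC = 221.5 mm².
A_CD = 36.87 mm².
A_DE = 518.7 mm².
δ_AB = -47710·278/(2400·115000) = -0.04806 mm
δ_BC = -33410·539/(221.5·115000) = -0.707 mm
δ_CD = 8490·197/(36.87·115000) = 0.3944 mm
δ_DE = -9210·596/(518.7·115000) = -0.09201 mm
δ = Σδ_i = -0.4527 mm.

-0.453 mm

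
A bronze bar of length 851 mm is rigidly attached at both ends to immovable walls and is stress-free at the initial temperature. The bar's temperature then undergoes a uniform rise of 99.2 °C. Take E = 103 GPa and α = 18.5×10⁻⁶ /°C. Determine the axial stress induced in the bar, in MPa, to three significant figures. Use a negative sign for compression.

Free thermal expansion αLΔT = 18.5e-6 · 851 · 99.2 = 1.562 mm.
The walls impose strain ε = −(1.562)/851 = -1.8352e-03; σ = Eε = 103000 · -1.8352e-03 = -189 MPa.

-189 MPa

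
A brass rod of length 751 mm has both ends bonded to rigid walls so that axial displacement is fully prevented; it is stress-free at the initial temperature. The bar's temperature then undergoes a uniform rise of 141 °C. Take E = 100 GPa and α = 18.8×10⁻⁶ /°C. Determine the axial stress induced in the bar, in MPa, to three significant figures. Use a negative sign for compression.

-265 MPa

Free thermal expansion αLΔT = 18.8e-6 · 751 · 141 = 1.991 mm.
The walls impose strain ε = −(1.991)/751 = -2.6508e-03; σ = Eε = 100000 · -2.6508e-03 = -265.1 MPa.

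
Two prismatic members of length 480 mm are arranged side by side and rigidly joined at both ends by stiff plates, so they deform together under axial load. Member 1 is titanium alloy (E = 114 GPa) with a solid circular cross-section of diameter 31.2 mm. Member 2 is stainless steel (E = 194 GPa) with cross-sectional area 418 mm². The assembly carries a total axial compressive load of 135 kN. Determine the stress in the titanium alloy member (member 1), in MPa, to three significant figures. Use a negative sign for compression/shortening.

-91.5 MPa

A_1 = 764.5 mm².
Equal strain + equilibrium ⇒ each member carries load in proportion to AE: A₁E₁ = 87160000 N, A₂E₂ = 81090000 N, ΣAE = 168200000 N.
σ₁ = P·E₁/ΣAE = -135000·114000/168200000 = -91.47 MPa.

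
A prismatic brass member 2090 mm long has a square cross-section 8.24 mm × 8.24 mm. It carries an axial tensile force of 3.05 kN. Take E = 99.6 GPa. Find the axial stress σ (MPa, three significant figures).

44.9 MPa

A = 67.9 mm².
σ = N/A = 3050/67.9 = 44.92 MPa.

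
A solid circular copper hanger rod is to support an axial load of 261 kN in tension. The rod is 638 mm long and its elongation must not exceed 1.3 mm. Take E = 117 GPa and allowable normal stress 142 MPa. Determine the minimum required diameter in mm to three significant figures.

Required area A ≥ P/σ_allow = 261000/142 = 1838 mm².
For a solid circular section, d ≥ √(4A/π) = 48.38 mm.
Elongation limit: A ≥ PL/(Eδ_allow) = 261000·638/(117000·1.3) = 1095 mm² ⇒ d ≥ 37.34 mm.
The stress limit governs.

48.4 mm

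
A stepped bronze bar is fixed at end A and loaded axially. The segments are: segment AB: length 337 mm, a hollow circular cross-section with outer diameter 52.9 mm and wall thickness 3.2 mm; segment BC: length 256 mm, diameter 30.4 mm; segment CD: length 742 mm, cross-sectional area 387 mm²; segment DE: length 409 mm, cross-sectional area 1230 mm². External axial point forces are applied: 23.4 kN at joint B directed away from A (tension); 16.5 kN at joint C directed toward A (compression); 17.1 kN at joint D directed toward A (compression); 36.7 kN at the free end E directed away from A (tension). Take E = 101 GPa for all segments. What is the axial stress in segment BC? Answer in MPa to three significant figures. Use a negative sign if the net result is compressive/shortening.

4.27 MPa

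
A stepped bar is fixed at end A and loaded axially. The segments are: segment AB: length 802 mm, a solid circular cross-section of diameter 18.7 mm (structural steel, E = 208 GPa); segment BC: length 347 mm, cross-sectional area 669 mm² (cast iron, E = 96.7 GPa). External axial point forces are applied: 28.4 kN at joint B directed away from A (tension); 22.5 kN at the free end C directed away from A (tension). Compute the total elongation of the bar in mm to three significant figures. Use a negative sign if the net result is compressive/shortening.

0.835 mm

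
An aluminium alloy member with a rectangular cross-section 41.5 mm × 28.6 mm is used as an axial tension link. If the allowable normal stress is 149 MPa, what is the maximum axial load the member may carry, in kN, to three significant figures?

177 kN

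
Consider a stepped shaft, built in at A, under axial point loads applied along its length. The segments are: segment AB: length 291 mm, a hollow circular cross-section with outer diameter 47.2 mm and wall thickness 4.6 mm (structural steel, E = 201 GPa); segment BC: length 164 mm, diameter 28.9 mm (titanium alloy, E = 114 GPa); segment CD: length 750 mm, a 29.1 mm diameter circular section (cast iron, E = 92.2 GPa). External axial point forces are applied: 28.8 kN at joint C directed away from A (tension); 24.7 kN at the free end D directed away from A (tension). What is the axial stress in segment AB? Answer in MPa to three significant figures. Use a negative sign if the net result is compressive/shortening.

86.9 MPa

Internal axial forces (sectioning from the free end, tension +): N_CD = 24.7 kN, N_BC = 53.5 kN, N_AB = 53.5 kN.
A_AB = 615.6 mm².
σ_AB = N_AB/A_AB = 53500/615.6 = 86.9 MPa.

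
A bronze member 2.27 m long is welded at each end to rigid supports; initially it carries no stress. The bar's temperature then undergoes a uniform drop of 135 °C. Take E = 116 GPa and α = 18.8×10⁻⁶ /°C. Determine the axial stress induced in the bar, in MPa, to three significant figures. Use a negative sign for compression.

294 MPa

Free thermal expansion αLΔT = 18.8e-6 · 2270 · -135 = -5.761 mm.
The walls impose strain ε = −(-5.761)/2270 = 2.5380e-03; σ = Eε = 116000 · 2.5380e-03 = 294.4 MPa.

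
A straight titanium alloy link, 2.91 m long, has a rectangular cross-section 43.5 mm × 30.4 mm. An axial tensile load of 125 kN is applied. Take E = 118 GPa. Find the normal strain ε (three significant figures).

A = 1322 mm².
σ = N/A = 94.53 MPa; ε = σ/E = 94.53/118000 = 8.011e-04.

8.01e-04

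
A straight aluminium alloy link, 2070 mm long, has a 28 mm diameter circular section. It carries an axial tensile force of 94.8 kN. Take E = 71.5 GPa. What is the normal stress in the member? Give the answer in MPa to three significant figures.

154 MPa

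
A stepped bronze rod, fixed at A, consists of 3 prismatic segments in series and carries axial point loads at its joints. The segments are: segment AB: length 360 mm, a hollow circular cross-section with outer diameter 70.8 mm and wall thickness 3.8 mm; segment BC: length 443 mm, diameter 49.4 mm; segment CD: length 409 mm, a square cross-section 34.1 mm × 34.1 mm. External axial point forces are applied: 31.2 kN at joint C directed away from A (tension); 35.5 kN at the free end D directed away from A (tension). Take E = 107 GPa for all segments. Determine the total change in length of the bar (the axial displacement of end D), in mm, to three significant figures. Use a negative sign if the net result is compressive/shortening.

Internal axial forces (sectioning from the free end, tension +): N_CD = 35.5 kN, N_BC = 66.7 kN, N_AB = 66.7 kN.
A_AB = 799.8 mm².
A_BC = 1917 mm².
A_CD = 1163 mm².
δ_AB = 66700·360/(799.8·107000) = 0.2806 mm
δ_BC = 66700·443/(1917·107000) = 0.1441 mm
δ_CD = 35500·409/(1163·107000) = 0.1167 mm
δ = Σδ_i = 0.5413 mm.

0.541 mm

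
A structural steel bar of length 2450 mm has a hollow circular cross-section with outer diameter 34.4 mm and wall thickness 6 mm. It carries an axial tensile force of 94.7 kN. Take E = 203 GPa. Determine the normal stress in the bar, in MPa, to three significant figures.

A = 535.3 mm².
σ = N/A = 94700/535.3 = 176.9 MPa.

177 MPa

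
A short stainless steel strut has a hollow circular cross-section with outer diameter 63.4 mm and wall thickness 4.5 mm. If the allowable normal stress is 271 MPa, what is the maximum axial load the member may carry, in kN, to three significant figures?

A = 832.7 mm².
P_max = σ_allow · A = 271 · 832.7 = 225700 N = 225.7 kN.

226 kN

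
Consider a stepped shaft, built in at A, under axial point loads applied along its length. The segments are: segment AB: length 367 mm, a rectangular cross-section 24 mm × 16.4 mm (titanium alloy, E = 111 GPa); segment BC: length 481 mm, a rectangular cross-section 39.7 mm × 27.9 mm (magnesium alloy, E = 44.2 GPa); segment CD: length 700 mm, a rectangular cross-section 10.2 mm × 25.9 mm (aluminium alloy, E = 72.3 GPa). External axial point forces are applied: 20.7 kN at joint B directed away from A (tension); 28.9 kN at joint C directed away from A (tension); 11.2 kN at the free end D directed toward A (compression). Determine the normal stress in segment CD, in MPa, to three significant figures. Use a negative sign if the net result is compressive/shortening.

Internal axial forces (sectioning from the free end, tension +): N_CD = -11.2 kN, N_BC = 17.7 kN, N_AB = 38.4 kN.
A_CD = 264.2 mm².
σ_CD = N_CD/A_CD = -11200/264.2 = -42.4 MPa.

-42.4 MPa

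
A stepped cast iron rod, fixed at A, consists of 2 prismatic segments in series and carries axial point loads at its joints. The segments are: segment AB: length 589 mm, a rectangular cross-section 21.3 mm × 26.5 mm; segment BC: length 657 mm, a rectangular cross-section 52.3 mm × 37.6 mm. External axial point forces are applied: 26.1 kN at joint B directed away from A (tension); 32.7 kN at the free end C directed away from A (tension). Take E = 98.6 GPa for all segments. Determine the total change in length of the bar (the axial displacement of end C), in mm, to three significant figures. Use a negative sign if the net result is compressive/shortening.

0.733 mm

Internal axial forces (sectioning from the free end, tension +): N_BC = 32.7 kN, N_AB = 58.8 kN.
A_AB = 564.5 mm².
A_BC = 1966 mm².
δ_AB = 58800·589/(564.5·98600) = 0.6223 mm
δ_BC = 32700·657/(1966·98600) = 0.1108 mm
δ = Σδ_i = 0.7331 mm.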